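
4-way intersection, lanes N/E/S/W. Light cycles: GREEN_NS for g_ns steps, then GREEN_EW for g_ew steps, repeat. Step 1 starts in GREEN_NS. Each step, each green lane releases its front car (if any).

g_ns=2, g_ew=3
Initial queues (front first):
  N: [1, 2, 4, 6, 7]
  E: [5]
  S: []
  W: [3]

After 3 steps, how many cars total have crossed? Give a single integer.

Step 1 [NS]: N:car1-GO,E:wait,S:empty,W:wait | queues: N=4 E=1 S=0 W=1
Step 2 [NS]: N:car2-GO,E:wait,S:empty,W:wait | queues: N=3 E=1 S=0 W=1
Step 3 [EW]: N:wait,E:car5-GO,S:wait,W:car3-GO | queues: N=3 E=0 S=0 W=0
Cars crossed by step 3: 4

Answer: 4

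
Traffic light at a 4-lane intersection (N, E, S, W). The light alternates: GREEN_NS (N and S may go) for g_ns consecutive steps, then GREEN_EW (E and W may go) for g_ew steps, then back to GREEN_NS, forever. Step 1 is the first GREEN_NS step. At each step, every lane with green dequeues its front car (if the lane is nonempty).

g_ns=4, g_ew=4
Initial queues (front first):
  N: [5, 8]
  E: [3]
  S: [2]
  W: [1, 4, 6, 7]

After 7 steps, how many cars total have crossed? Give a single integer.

Answer: 7

Derivation:
Step 1 [NS]: N:car5-GO,E:wait,S:car2-GO,W:wait | queues: N=1 E=1 S=0 W=4
Step 2 [NS]: N:car8-GO,E:wait,S:empty,W:wait | queues: N=0 E=1 S=0 W=4
Step 3 [NS]: N:empty,E:wait,S:empty,W:wait | queues: N=0 E=1 S=0 W=4
Step 4 [NS]: N:empty,E:wait,S:empty,W:wait | queues: N=0 E=1 S=0 W=4
Step 5 [EW]: N:wait,E:car3-GO,S:wait,W:car1-GO | queues: N=0 E=0 S=0 W=3
Step 6 [EW]: N:wait,E:empty,S:wait,W:car4-GO | queues: N=0 E=0 S=0 W=2
Step 7 [EW]: N:wait,E:empty,S:wait,W:car6-GO | queues: N=0 E=0 S=0 W=1
Cars crossed by step 7: 7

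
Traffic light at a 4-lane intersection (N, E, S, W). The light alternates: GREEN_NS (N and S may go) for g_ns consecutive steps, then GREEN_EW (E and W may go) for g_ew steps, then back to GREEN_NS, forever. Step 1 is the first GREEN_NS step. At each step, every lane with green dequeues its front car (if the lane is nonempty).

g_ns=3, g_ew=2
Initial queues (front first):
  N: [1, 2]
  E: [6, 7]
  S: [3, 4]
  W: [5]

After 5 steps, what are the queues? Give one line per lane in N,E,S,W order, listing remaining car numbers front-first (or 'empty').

Step 1 [NS]: N:car1-GO,E:wait,S:car3-GO,W:wait | queues: N=1 E=2 S=1 W=1
Step 2 [NS]: N:car2-GO,E:wait,S:car4-GO,W:wait | queues: N=0 E=2 S=0 W=1
Step 3 [NS]: N:empty,E:wait,S:empty,W:wait | queues: N=0 E=2 S=0 W=1
Step 4 [EW]: N:wait,E:car6-GO,S:wait,W:car5-GO | queues: N=0 E=1 S=0 W=0
Step 5 [EW]: N:wait,E:car7-GO,S:wait,W:empty | queues: N=0 E=0 S=0 W=0

N: empty
E: empty
S: empty
W: empty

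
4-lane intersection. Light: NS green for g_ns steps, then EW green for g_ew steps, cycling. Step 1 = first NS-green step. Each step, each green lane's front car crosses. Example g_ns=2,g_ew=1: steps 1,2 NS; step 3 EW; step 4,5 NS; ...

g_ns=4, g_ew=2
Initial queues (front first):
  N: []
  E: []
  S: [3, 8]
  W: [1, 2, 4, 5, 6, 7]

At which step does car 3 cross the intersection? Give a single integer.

Step 1 [NS]: N:empty,E:wait,S:car3-GO,W:wait | queues: N=0 E=0 S=1 W=6
Step 2 [NS]: N:empty,E:wait,S:car8-GO,W:wait | queues: N=0 E=0 S=0 W=6
Step 3 [NS]: N:empty,E:wait,S:empty,W:wait | queues: N=0 E=0 S=0 W=6
Step 4 [NS]: N:empty,E:wait,S:empty,W:wait | queues: N=0 E=0 S=0 W=6
Step 5 [EW]: N:wait,E:empty,S:wait,W:car1-GO | queues: N=0 E=0 S=0 W=5
Step 6 [EW]: N:wait,E:empty,S:wait,W:car2-GO | queues: N=0 E=0 S=0 W=4
Step 7 [NS]: N:empty,E:wait,S:empty,W:wait | queues: N=0 E=0 S=0 W=4
Step 8 [NS]: N:empty,E:wait,S:empty,W:wait | queues: N=0 E=0 S=0 W=4
Step 9 [NS]: N:empty,E:wait,S:empty,W:wait | queues: N=0 E=0 S=0 W=4
Step 10 [NS]: N:empty,E:wait,S:empty,W:wait | queues: N=0 E=0 S=0 W=4
Step 11 [EW]: N:wait,E:empty,S:wait,W:car4-GO | queues: N=0 E=0 S=0 W=3
Step 12 [EW]: N:wait,E:empty,S:wait,W:car5-GO | queues: N=0 E=0 S=0 W=2
Step 13 [NS]: N:empty,E:wait,S:empty,W:wait | queues: N=0 E=0 S=0 W=2
Step 14 [NS]: N:empty,E:wait,S:empty,W:wait | queues: N=0 E=0 S=0 W=2
Step 15 [NS]: N:empty,E:wait,S:empty,W:wait | queues: N=0 E=0 S=0 W=2
Step 16 [NS]: N:empty,E:wait,S:empty,W:wait | queues: N=0 E=0 S=0 W=2
Step 17 [EW]: N:wait,E:empty,S:wait,W:car6-GO | queues: N=0 E=0 S=0 W=1
Step 18 [EW]: N:wait,E:empty,S:wait,W:car7-GO | queues: N=0 E=0 S=0 W=0
Car 3 crosses at step 1

1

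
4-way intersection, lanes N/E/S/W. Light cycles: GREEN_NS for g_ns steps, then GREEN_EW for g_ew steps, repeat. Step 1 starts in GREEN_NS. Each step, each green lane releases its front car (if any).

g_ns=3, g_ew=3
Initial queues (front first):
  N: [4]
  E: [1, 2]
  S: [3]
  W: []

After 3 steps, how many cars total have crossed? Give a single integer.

Step 1 [NS]: N:car4-GO,E:wait,S:car3-GO,W:wait | queues: N=0 E=2 S=0 W=0
Step 2 [NS]: N:empty,E:wait,S:empty,W:wait | queues: N=0 E=2 S=0 W=0
Step 3 [NS]: N:empty,E:wait,S:empty,W:wait | queues: N=0 E=2 S=0 W=0
Cars crossed by step 3: 2

Answer: 2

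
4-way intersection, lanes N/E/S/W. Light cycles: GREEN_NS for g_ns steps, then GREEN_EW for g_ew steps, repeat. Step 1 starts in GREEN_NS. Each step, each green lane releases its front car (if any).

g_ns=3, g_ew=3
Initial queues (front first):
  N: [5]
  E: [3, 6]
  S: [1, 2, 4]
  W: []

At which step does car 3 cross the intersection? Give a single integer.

Step 1 [NS]: N:car5-GO,E:wait,S:car1-GO,W:wait | queues: N=0 E=2 S=2 W=0
Step 2 [NS]: N:empty,E:wait,S:car2-GO,W:wait | queues: N=0 E=2 S=1 W=0
Step 3 [NS]: N:empty,E:wait,S:car4-GO,W:wait | queues: N=0 E=2 S=0 W=0
Step 4 [EW]: N:wait,E:car3-GO,S:wait,W:empty | queues: N=0 E=1 S=0 W=0
Step 5 [EW]: N:wait,E:car6-GO,S:wait,W:empty | queues: N=0 E=0 S=0 W=0
Car 3 crosses at step 4

4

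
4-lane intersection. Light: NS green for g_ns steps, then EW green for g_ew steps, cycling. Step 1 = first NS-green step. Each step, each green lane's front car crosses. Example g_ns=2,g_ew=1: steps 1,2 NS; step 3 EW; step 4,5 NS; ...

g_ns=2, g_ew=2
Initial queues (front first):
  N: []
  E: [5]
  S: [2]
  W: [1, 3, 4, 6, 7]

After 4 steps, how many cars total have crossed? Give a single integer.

Step 1 [NS]: N:empty,E:wait,S:car2-GO,W:wait | queues: N=0 E=1 S=0 W=5
Step 2 [NS]: N:empty,E:wait,S:empty,W:wait | queues: N=0 E=1 S=0 W=5
Step 3 [EW]: N:wait,E:car5-GO,S:wait,W:car1-GO | queues: N=0 E=0 S=0 W=4
Step 4 [EW]: N:wait,E:empty,S:wait,W:car3-GO | queues: N=0 E=0 S=0 W=3
Cars crossed by step 4: 4

Answer: 4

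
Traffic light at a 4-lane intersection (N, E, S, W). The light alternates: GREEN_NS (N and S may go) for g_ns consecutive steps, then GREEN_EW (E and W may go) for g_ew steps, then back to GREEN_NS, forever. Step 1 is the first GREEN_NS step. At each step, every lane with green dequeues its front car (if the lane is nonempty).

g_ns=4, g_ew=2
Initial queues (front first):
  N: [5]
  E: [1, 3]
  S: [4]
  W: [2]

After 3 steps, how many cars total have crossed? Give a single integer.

Answer: 2

Derivation:
Step 1 [NS]: N:car5-GO,E:wait,S:car4-GO,W:wait | queues: N=0 E=2 S=0 W=1
Step 2 [NS]: N:empty,E:wait,S:empty,W:wait | queues: N=0 E=2 S=0 W=1
Step 3 [NS]: N:empty,E:wait,S:empty,W:wait | queues: N=0 E=2 S=0 W=1
Cars crossed by step 3: 2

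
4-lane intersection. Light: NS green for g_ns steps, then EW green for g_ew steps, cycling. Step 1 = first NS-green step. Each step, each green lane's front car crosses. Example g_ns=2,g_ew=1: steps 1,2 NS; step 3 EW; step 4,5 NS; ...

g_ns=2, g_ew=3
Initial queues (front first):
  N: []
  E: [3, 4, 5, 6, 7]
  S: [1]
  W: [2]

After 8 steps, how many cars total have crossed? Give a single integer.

Step 1 [NS]: N:empty,E:wait,S:car1-GO,W:wait | queues: N=0 E=5 S=0 W=1
Step 2 [NS]: N:empty,E:wait,S:empty,W:wait | queues: N=0 E=5 S=0 W=1
Step 3 [EW]: N:wait,E:car3-GO,S:wait,W:car2-GO | queues: N=0 E=4 S=0 W=0
Step 4 [EW]: N:wait,E:car4-GO,S:wait,W:empty | queues: N=0 E=3 S=0 W=0
Step 5 [EW]: N:wait,E:car5-GO,S:wait,W:empty | queues: N=0 E=2 S=0 W=0
Step 6 [NS]: N:empty,E:wait,S:empty,W:wait | queues: N=0 E=2 S=0 W=0
Step 7 [NS]: N:empty,E:wait,S:empty,W:wait | queues: N=0 E=2 S=0 W=0
Step 8 [EW]: N:wait,E:car6-GO,S:wait,W:empty | queues: N=0 E=1 S=0 W=0
Cars crossed by step 8: 6

Answer: 6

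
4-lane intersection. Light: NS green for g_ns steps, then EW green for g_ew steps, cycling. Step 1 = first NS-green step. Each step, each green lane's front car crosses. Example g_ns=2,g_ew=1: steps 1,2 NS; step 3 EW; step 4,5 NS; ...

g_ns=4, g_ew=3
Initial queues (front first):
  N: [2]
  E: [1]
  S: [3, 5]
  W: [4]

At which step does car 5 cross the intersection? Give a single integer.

Step 1 [NS]: N:car2-GO,E:wait,S:car3-GO,W:wait | queues: N=0 E=1 S=1 W=1
Step 2 [NS]: N:empty,E:wait,S:car5-GO,W:wait | queues: N=0 E=1 S=0 W=1
Step 3 [NS]: N:empty,E:wait,S:empty,W:wait | queues: N=0 E=1 S=0 W=1
Step 4 [NS]: N:empty,E:wait,S:empty,W:wait | queues: N=0 E=1 S=0 W=1
Step 5 [EW]: N:wait,E:car1-GO,S:wait,W:car4-GO | queues: N=0 E=0 S=0 W=0
Car 5 crosses at step 2

2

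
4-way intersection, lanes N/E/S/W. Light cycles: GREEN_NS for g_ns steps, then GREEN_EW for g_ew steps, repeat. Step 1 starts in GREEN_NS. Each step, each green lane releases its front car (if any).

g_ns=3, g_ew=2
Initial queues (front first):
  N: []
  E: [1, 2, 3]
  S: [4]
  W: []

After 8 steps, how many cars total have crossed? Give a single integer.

Step 1 [NS]: N:empty,E:wait,S:car4-GO,W:wait | queues: N=0 E=3 S=0 W=0
Step 2 [NS]: N:empty,E:wait,S:empty,W:wait | queues: N=0 E=3 S=0 W=0
Step 3 [NS]: N:empty,E:wait,S:empty,W:wait | queues: N=0 E=3 S=0 W=0
Step 4 [EW]: N:wait,E:car1-GO,S:wait,W:empty | queues: N=0 E=2 S=0 W=0
Step 5 [EW]: N:wait,E:car2-GO,S:wait,W:empty | queues: N=0 E=1 S=0 W=0
Step 6 [NS]: N:empty,E:wait,S:empty,W:wait | queues: N=0 E=1 S=0 W=0
Step 7 [NS]: N:empty,E:wait,S:empty,W:wait | queues: N=0 E=1 S=0 W=0
Step 8 [NS]: N:empty,E:wait,S:empty,W:wait | queues: N=0 E=1 S=0 W=0
Cars crossed by step 8: 3

Answer: 3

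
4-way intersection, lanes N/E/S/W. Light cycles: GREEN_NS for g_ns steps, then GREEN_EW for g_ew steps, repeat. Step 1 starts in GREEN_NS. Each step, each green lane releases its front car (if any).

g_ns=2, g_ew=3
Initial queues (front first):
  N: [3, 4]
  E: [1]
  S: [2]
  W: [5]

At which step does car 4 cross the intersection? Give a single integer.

Step 1 [NS]: N:car3-GO,E:wait,S:car2-GO,W:wait | queues: N=1 E=1 S=0 W=1
Step 2 [NS]: N:car4-GO,E:wait,S:empty,W:wait | queues: N=0 E=1 S=0 W=1
Step 3 [EW]: N:wait,E:car1-GO,S:wait,W:car5-GO | queues: N=0 E=0 S=0 W=0
Car 4 crosses at step 2

2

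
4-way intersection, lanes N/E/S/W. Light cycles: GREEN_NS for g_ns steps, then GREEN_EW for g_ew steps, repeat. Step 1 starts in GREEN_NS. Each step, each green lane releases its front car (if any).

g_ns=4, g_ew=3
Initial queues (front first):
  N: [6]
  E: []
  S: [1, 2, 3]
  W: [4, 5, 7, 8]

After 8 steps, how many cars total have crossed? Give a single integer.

Answer: 7

Derivation:
Step 1 [NS]: N:car6-GO,E:wait,S:car1-GO,W:wait | queues: N=0 E=0 S=2 W=4
Step 2 [NS]: N:empty,E:wait,S:car2-GO,W:wait | queues: N=0 E=0 S=1 W=4
Step 3 [NS]: N:empty,E:wait,S:car3-GO,W:wait | queues: N=0 E=0 S=0 W=4
Step 4 [NS]: N:empty,E:wait,S:empty,W:wait | queues: N=0 E=0 S=0 W=4
Step 5 [EW]: N:wait,E:empty,S:wait,W:car4-GO | queues: N=0 E=0 S=0 W=3
Step 6 [EW]: N:wait,E:empty,S:wait,W:car5-GO | queues: N=0 E=0 S=0 W=2
Step 7 [EW]: N:wait,E:empty,S:wait,W:car7-GO | queues: N=0 E=0 S=0 W=1
Step 8 [NS]: N:empty,E:wait,S:empty,W:wait | queues: N=0 E=0 S=0 W=1
Cars crossed by step 8: 7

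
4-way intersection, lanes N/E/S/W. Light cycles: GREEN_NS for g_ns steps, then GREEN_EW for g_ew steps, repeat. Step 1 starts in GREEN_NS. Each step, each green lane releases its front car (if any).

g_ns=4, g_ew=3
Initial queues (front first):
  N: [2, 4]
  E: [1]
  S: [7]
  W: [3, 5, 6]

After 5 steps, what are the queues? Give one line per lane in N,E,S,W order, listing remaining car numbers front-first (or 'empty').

Step 1 [NS]: N:car2-GO,E:wait,S:car7-GO,W:wait | queues: N=1 E=1 S=0 W=3
Step 2 [NS]: N:car4-GO,E:wait,S:empty,W:wait | queues: N=0 E=1 S=0 W=3
Step 3 [NS]: N:empty,E:wait,S:empty,W:wait | queues: N=0 E=1 S=0 W=3
Step 4 [NS]: N:empty,E:wait,S:empty,W:wait | queues: N=0 E=1 S=0 W=3
Step 5 [EW]: N:wait,E:car1-GO,S:wait,W:car3-GO | queues: N=0 E=0 S=0 W=2

N: empty
E: empty
S: empty
W: 5 6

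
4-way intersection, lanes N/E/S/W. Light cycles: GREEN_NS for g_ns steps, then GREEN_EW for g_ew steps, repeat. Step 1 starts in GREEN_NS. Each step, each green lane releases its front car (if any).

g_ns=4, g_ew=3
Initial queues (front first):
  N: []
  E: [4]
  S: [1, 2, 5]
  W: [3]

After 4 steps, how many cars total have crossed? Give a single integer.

Answer: 3

Derivation:
Step 1 [NS]: N:empty,E:wait,S:car1-GO,W:wait | queues: N=0 E=1 S=2 W=1
Step 2 [NS]: N:empty,E:wait,S:car2-GO,W:wait | queues: N=0 E=1 S=1 W=1
Step 3 [NS]: N:empty,E:wait,S:car5-GO,W:wait | queues: N=0 E=1 S=0 W=1
Step 4 [NS]: N:empty,E:wait,S:empty,W:wait | queues: N=0 E=1 S=0 W=1
Cars crossed by step 4: 3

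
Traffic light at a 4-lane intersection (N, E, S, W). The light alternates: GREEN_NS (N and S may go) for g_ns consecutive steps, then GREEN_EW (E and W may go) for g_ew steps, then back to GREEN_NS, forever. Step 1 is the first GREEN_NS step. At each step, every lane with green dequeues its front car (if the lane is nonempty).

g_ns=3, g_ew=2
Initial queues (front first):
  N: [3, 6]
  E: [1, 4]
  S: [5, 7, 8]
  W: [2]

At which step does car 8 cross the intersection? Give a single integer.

Step 1 [NS]: N:car3-GO,E:wait,S:car5-GO,W:wait | queues: N=1 E=2 S=2 W=1
Step 2 [NS]: N:car6-GO,E:wait,S:car7-GO,W:wait | queues: N=0 E=2 S=1 W=1
Step 3 [NS]: N:empty,E:wait,S:car8-GO,W:wait | queues: N=0 E=2 S=0 W=1
Step 4 [EW]: N:wait,E:car1-GO,S:wait,W:car2-GO | queues: N=0 E=1 S=0 W=0
Step 5 [EW]: N:wait,E:car4-GO,S:wait,W:empty | queues: N=0 E=0 S=0 W=0
Car 8 crosses at step 3

3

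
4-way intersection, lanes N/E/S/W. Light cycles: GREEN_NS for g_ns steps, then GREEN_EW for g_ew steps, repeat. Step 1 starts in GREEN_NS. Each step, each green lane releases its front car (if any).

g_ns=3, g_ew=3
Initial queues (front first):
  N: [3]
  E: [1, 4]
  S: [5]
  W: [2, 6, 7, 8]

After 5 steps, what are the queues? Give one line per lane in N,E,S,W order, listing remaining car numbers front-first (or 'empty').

Step 1 [NS]: N:car3-GO,E:wait,S:car5-GO,W:wait | queues: N=0 E=2 S=0 W=4
Step 2 [NS]: N:empty,E:wait,S:empty,W:wait | queues: N=0 E=2 S=0 W=4
Step 3 [NS]: N:empty,E:wait,S:empty,W:wait | queues: N=0 E=2 S=0 W=4
Step 4 [EW]: N:wait,E:car1-GO,S:wait,W:car2-GO | queues: N=0 E=1 S=0 W=3
Step 5 [EW]: N:wait,E:car4-GO,S:wait,W:car6-GO | queues: N=0 E=0 S=0 W=2

N: empty
E: empty
S: empty
W: 7 8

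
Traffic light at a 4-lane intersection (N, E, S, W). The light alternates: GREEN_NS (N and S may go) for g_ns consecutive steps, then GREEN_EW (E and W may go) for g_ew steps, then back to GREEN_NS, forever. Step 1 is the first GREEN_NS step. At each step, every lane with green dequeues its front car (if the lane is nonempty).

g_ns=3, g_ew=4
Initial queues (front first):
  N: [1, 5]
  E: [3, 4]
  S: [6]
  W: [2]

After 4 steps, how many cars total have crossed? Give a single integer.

Step 1 [NS]: N:car1-GO,E:wait,S:car6-GO,W:wait | queues: N=1 E=2 S=0 W=1
Step 2 [NS]: N:car5-GO,E:wait,S:empty,W:wait | queues: N=0 E=2 S=0 W=1
Step 3 [NS]: N:empty,E:wait,S:empty,W:wait | queues: N=0 E=2 S=0 W=1
Step 4 [EW]: N:wait,E:car3-GO,S:wait,W:car2-GO | queues: N=0 E=1 S=0 W=0
Cars crossed by step 4: 5

Answer: 5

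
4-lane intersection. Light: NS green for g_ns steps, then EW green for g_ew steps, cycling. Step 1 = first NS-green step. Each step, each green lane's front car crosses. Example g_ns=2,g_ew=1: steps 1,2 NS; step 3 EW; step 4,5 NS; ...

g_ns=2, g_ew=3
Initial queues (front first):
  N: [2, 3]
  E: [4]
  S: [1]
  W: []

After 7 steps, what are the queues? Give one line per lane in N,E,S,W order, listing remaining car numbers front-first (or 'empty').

Step 1 [NS]: N:car2-GO,E:wait,S:car1-GO,W:wait | queues: N=1 E=1 S=0 W=0
Step 2 [NS]: N:car3-GO,E:wait,S:empty,W:wait | queues: N=0 E=1 S=0 W=0
Step 3 [EW]: N:wait,E:car4-GO,S:wait,W:empty | queues: N=0 E=0 S=0 W=0

N: empty
E: empty
S: empty
W: empty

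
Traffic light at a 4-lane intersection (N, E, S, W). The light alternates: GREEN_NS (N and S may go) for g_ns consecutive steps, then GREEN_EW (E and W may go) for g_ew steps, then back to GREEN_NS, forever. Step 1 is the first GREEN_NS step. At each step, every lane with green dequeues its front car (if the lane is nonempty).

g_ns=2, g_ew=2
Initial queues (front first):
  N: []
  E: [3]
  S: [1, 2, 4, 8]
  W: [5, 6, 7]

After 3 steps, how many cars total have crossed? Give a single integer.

Step 1 [NS]: N:empty,E:wait,S:car1-GO,W:wait | queues: N=0 E=1 S=3 W=3
Step 2 [NS]: N:empty,E:wait,S:car2-GO,W:wait | queues: N=0 E=1 S=2 W=3
Step 3 [EW]: N:wait,E:car3-GO,S:wait,W:car5-GO | queues: N=0 E=0 S=2 W=2
Cars crossed by step 3: 4

Answer: 4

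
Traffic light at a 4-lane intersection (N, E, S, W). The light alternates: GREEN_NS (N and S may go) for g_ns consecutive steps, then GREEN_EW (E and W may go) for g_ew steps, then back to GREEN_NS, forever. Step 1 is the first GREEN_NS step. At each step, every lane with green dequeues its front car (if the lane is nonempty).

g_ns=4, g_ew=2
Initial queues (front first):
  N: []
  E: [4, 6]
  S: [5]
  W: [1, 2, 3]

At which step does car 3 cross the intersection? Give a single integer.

Step 1 [NS]: N:empty,E:wait,S:car5-GO,W:wait | queues: N=0 E=2 S=0 W=3
Step 2 [NS]: N:empty,E:wait,S:empty,W:wait | queues: N=0 E=2 S=0 W=3
Step 3 [NS]: N:empty,E:wait,S:empty,W:wait | queues: N=0 E=2 S=0 W=3
Step 4 [NS]: N:empty,E:wait,S:empty,W:wait | queues: N=0 E=2 S=0 W=3
Step 5 [EW]: N:wait,E:car4-GO,S:wait,W:car1-GO | queues: N=0 E=1 S=0 W=2
Step 6 [EW]: N:wait,E:car6-GO,S:wait,W:car2-GO | queues: N=0 E=0 S=0 W=1
Step 7 [NS]: N:empty,E:wait,S:empty,W:wait | queues: N=0 E=0 S=0 W=1
Step 8 [NS]: N:empty,E:wait,S:empty,W:wait | queues: N=0 E=0 S=0 W=1
Step 9 [NS]: N:empty,E:wait,S:empty,W:wait | queues: N=0 E=0 S=0 W=1
Step 10 [NS]: N:empty,E:wait,S:empty,W:wait | queues: N=0 E=0 S=0 W=1
Step 11 [EW]: N:wait,E:empty,S:wait,W:car3-GO | queues: N=0 E=0 S=0 W=0
Car 3 crosses at step 11

11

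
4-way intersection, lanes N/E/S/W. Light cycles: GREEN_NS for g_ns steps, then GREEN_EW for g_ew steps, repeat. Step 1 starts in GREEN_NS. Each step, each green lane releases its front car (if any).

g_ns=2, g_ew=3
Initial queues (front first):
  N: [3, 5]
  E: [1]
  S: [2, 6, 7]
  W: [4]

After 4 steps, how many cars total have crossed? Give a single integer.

Step 1 [NS]: N:car3-GO,E:wait,S:car2-GO,W:wait | queues: N=1 E=1 S=2 W=1
Step 2 [NS]: N:car5-GO,E:wait,S:car6-GO,W:wait | queues: N=0 E=1 S=1 W=1
Step 3 [EW]: N:wait,E:car1-GO,S:wait,W:car4-GO | queues: N=0 E=0 S=1 W=0
Step 4 [EW]: N:wait,E:empty,S:wait,W:empty | queues: N=0 E=0 S=1 W=0
Cars crossed by step 4: 6

Answer: 6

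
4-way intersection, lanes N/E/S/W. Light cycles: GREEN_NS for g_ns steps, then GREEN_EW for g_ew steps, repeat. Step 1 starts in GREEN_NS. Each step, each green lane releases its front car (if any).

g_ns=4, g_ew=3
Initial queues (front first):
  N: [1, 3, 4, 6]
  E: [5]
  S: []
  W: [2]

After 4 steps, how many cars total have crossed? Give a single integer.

Answer: 4

Derivation:
Step 1 [NS]: N:car1-GO,E:wait,S:empty,W:wait | queues: N=3 E=1 S=0 W=1
Step 2 [NS]: N:car3-GO,E:wait,S:empty,W:wait | queues: N=2 E=1 S=0 W=1
Step 3 [NS]: N:car4-GO,E:wait,S:empty,W:wait | queues: N=1 E=1 S=0 W=1
Step 4 [NS]: N:car6-GO,E:wait,S:empty,W:wait | queues: N=0 E=1 S=0 W=1
Cars crossed by step 4: 4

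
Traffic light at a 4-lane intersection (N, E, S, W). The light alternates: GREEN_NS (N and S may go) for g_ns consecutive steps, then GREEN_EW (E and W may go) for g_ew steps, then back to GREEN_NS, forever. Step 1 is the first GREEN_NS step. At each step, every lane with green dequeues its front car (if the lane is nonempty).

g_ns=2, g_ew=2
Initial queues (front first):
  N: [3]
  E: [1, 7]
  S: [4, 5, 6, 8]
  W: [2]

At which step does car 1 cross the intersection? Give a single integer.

Step 1 [NS]: N:car3-GO,E:wait,S:car4-GO,W:wait | queues: N=0 E=2 S=3 W=1
Step 2 [NS]: N:empty,E:wait,S:car5-GO,W:wait | queues: N=0 E=2 S=2 W=1
Step 3 [EW]: N:wait,E:car1-GO,S:wait,W:car2-GO | queues: N=0 E=1 S=2 W=0
Step 4 [EW]: N:wait,E:car7-GO,S:wait,W:empty | queues: N=0 E=0 S=2 W=0
Step 5 [NS]: N:empty,E:wait,S:car6-GO,W:wait | queues: N=0 E=0 S=1 W=0
Step 6 [NS]: N:empty,E:wait,S:car8-GO,W:wait | queues: N=0 E=0 S=0 W=0
Car 1 crosses at step 3

3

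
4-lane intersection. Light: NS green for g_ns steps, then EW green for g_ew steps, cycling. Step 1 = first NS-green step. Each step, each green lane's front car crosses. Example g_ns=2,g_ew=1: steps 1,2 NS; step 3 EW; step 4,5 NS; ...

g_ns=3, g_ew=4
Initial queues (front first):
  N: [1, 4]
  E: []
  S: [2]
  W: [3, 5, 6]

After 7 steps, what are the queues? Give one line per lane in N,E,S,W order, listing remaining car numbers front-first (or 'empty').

Step 1 [NS]: N:car1-GO,E:wait,S:car2-GO,W:wait | queues: N=1 E=0 S=0 W=3
Step 2 [NS]: N:car4-GO,E:wait,S:empty,W:wait | queues: N=0 E=0 S=0 W=3
Step 3 [NS]: N:empty,E:wait,S:empty,W:wait | queues: N=0 E=0 S=0 W=3
Step 4 [EW]: N:wait,E:empty,S:wait,W:car3-GO | queues: N=0 E=0 S=0 W=2
Step 5 [EW]: N:wait,E:empty,S:wait,W:car5-GO | queues: N=0 E=0 S=0 W=1
Step 6 [EW]: N:wait,E:empty,S:wait,W:car6-GO | queues: N=0 E=0 S=0 W=0

N: empty
E: empty
S: empty
W: empty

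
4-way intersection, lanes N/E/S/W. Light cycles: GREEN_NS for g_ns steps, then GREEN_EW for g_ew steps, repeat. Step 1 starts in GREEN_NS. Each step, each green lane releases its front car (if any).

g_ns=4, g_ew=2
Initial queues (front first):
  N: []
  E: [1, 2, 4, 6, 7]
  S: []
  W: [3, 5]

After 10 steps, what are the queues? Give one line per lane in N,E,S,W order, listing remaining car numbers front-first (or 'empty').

Step 1 [NS]: N:empty,E:wait,S:empty,W:wait | queues: N=0 E=5 S=0 W=2
Step 2 [NS]: N:empty,E:wait,S:empty,W:wait | queues: N=0 E=5 S=0 W=2
Step 3 [NS]: N:empty,E:wait,S:empty,W:wait | queues: N=0 E=5 S=0 W=2
Step 4 [NS]: N:empty,E:wait,S:empty,W:wait | queues: N=0 E=5 S=0 W=2
Step 5 [EW]: N:wait,E:car1-GO,S:wait,W:car3-GO | queues: N=0 E=4 S=0 W=1
Step 6 [EW]: N:wait,E:car2-GO,S:wait,W:car5-GO | queues: N=0 E=3 S=0 W=0
Step 7 [NS]: N:empty,E:wait,S:empty,W:wait | queues: N=0 E=3 S=0 W=0
Step 8 [NS]: N:empty,E:wait,S:empty,W:wait | queues: N=0 E=3 S=0 W=0
Step 9 [NS]: N:empty,E:wait,S:empty,W:wait | queues: N=0 E=3 S=0 W=0
Step 10 [NS]: N:empty,E:wait,S:empty,W:wait | queues: N=0 E=3 S=0 W=0

N: empty
E: 4 6 7
S: empty
W: empty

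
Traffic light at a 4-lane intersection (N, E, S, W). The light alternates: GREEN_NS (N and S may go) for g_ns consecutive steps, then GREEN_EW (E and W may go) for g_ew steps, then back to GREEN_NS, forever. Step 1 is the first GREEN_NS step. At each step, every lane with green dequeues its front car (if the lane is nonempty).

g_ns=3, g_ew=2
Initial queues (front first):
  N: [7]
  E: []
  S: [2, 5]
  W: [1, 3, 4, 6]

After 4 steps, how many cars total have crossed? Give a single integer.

Answer: 4

Derivation:
Step 1 [NS]: N:car7-GO,E:wait,S:car2-GO,W:wait | queues: N=0 E=0 S=1 W=4
Step 2 [NS]: N:empty,E:wait,S:car5-GO,W:wait | queues: N=0 E=0 S=0 W=4
Step 3 [NS]: N:empty,E:wait,S:empty,W:wait | queues: N=0 E=0 S=0 W=4
Step 4 [EW]: N:wait,E:empty,S:wait,W:car1-GO | queues: N=0 E=0 S=0 W=3
Cars crossed by step 4: 4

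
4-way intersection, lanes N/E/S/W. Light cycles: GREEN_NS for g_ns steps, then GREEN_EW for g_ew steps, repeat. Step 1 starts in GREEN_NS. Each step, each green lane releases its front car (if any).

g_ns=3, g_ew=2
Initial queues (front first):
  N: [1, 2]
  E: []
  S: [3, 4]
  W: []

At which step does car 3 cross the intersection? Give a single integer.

Step 1 [NS]: N:car1-GO,E:wait,S:car3-GO,W:wait | queues: N=1 E=0 S=1 W=0
Step 2 [NS]: N:car2-GO,E:wait,S:car4-GO,W:wait | queues: N=0 E=0 S=0 W=0
Car 3 crosses at step 1

1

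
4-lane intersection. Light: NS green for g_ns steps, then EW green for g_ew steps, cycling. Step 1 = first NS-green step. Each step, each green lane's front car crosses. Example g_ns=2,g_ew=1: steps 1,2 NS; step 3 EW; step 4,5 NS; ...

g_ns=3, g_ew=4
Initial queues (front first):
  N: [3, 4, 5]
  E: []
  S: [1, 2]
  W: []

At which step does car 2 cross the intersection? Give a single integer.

Step 1 [NS]: N:car3-GO,E:wait,S:car1-GO,W:wait | queues: N=2 E=0 S=1 W=0
Step 2 [NS]: N:car4-GO,E:wait,S:car2-GO,W:wait | queues: N=1 E=0 S=0 W=0
Step 3 [NS]: N:car5-GO,E:wait,S:empty,W:wait | queues: N=0 E=0 S=0 W=0
Car 2 crosses at step 2

2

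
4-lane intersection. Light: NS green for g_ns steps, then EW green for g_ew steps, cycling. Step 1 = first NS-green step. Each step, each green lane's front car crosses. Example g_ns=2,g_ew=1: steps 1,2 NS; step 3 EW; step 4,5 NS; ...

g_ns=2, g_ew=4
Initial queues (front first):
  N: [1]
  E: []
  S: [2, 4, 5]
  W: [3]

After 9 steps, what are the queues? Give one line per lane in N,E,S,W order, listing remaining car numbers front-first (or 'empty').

Step 1 [NS]: N:car1-GO,E:wait,S:car2-GO,W:wait | queues: N=0 E=0 S=2 W=1
Step 2 [NS]: N:empty,E:wait,S:car4-GO,W:wait | queues: N=0 E=0 S=1 W=1
Step 3 [EW]: N:wait,E:empty,S:wait,W:car3-GO | queues: N=0 E=0 S=1 W=0
Step 4 [EW]: N:wait,E:empty,S:wait,W:empty | queues: N=0 E=0 S=1 W=0
Step 5 [EW]: N:wait,E:empty,S:wait,W:empty | queues: N=0 E=0 S=1 W=0
Step 6 [EW]: N:wait,E:empty,S:wait,W:empty | queues: N=0 E=0 S=1 W=0
Step 7 [NS]: N:empty,E:wait,S:car5-GO,W:wait | queues: N=0 E=0 S=0 W=0

N: empty
E: empty
S: empty
W: empty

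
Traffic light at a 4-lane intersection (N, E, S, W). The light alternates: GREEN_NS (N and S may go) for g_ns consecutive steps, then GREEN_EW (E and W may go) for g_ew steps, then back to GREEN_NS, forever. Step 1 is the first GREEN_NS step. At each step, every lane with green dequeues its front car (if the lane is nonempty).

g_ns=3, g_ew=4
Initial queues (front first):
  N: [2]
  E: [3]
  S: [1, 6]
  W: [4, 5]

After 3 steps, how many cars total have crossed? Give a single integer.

Answer: 3

Derivation:
Step 1 [NS]: N:car2-GO,E:wait,S:car1-GO,W:wait | queues: N=0 E=1 S=1 W=2
Step 2 [NS]: N:empty,E:wait,S:car6-GO,W:wait | queues: N=0 E=1 S=0 W=2
Step 3 [NS]: N:empty,E:wait,S:empty,W:wait | queues: N=0 E=1 S=0 W=2
Cars crossed by step 3: 3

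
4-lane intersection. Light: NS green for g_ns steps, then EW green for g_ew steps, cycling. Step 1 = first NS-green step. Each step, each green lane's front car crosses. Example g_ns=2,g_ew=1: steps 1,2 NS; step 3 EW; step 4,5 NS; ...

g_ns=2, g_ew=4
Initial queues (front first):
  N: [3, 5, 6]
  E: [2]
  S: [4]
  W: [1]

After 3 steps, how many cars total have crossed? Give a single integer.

Step 1 [NS]: N:car3-GO,E:wait,S:car4-GO,W:wait | queues: N=2 E=1 S=0 W=1
Step 2 [NS]: N:car5-GO,E:wait,S:empty,W:wait | queues: N=1 E=1 S=0 W=1
Step 3 [EW]: N:wait,E:car2-GO,S:wait,W:car1-GO | queues: N=1 E=0 S=0 W=0
Cars crossed by step 3: 5

Answer: 5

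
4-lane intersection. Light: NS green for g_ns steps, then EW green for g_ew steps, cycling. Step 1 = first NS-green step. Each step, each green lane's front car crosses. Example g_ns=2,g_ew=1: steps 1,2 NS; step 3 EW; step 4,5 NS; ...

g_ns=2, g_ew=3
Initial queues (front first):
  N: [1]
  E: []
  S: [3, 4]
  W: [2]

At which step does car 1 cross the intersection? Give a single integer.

Step 1 [NS]: N:car1-GO,E:wait,S:car3-GO,W:wait | queues: N=0 E=0 S=1 W=1
Step 2 [NS]: N:empty,E:wait,S:car4-GO,W:wait | queues: N=0 E=0 S=0 W=1
Step 3 [EW]: N:wait,E:empty,S:wait,W:car2-GO | queues: N=0 E=0 S=0 W=0
Car 1 crosses at step 1

1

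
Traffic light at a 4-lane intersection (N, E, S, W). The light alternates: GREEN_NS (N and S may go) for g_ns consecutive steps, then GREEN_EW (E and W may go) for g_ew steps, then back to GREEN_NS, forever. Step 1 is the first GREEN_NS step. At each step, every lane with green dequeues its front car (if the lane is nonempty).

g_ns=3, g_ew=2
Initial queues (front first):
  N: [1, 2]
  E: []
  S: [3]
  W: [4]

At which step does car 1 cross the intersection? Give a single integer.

Step 1 [NS]: N:car1-GO,E:wait,S:car3-GO,W:wait | queues: N=1 E=0 S=0 W=1
Step 2 [NS]: N:car2-GO,E:wait,S:empty,W:wait | queues: N=0 E=0 S=0 W=1
Step 3 [NS]: N:empty,E:wait,S:empty,W:wait | queues: N=0 E=0 S=0 W=1
Step 4 [EW]: N:wait,E:empty,S:wait,W:car4-GO | queues: N=0 E=0 S=0 W=0
Car 1 crosses at step 1

1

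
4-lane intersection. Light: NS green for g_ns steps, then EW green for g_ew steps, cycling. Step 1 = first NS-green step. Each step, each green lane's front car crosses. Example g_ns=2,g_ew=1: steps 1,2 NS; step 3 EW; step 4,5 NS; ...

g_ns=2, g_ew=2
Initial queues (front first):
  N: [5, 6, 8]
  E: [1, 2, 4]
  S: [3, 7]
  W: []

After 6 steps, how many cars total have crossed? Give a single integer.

Answer: 7

Derivation:
Step 1 [NS]: N:car5-GO,E:wait,S:car3-GO,W:wait | queues: N=2 E=3 S=1 W=0
Step 2 [NS]: N:car6-GO,E:wait,S:car7-GO,W:wait | queues: N=1 E=3 S=0 W=0
Step 3 [EW]: N:wait,E:car1-GO,S:wait,W:empty | queues: N=1 E=2 S=0 W=0
Step 4 [EW]: N:wait,E:car2-GO,S:wait,W:empty | queues: N=1 E=1 S=0 W=0
Step 5 [NS]: N:car8-GO,E:wait,S:empty,W:wait | queues: N=0 E=1 S=0 W=0
Step 6 [NS]: N:empty,E:wait,S:empty,W:wait | queues: N=0 E=1 S=0 W=0
Cars crossed by step 6: 7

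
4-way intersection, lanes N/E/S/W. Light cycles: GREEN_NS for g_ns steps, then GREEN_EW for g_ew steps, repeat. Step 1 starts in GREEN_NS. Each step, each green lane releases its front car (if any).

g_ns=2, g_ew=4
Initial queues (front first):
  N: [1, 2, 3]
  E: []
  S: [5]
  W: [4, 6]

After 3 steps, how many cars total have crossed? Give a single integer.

Answer: 4

Derivation:
Step 1 [NS]: N:car1-GO,E:wait,S:car5-GO,W:wait | queues: N=2 E=0 S=0 W=2
Step 2 [NS]: N:car2-GO,E:wait,S:empty,W:wait | queues: N=1 E=0 S=0 W=2
Step 3 [EW]: N:wait,E:empty,S:wait,W:car4-GO | queues: N=1 E=0 S=0 W=1
Cars crossed by step 3: 4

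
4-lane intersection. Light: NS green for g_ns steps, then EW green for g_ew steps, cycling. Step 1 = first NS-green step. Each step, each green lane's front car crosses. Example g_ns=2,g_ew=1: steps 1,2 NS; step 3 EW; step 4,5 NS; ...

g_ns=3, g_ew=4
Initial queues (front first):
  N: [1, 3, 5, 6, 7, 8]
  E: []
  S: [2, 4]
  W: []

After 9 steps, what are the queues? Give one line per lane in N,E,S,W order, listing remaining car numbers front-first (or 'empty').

Step 1 [NS]: N:car1-GO,E:wait,S:car2-GO,W:wait | queues: N=5 E=0 S=1 W=0
Step 2 [NS]: N:car3-GO,E:wait,S:car4-GO,W:wait | queues: N=4 E=0 S=0 W=0
Step 3 [NS]: N:car5-GO,E:wait,S:empty,W:wait | queues: N=3 E=0 S=0 W=0
Step 4 [EW]: N:wait,E:empty,S:wait,W:empty | queues: N=3 E=0 S=0 W=0
Step 5 [EW]: N:wait,E:empty,S:wait,W:empty | queues: N=3 E=0 S=0 W=0
Step 6 [EW]: N:wait,E:empty,S:wait,W:empty | queues: N=3 E=0 S=0 W=0
Step 7 [EW]: N:wait,E:empty,S:wait,W:empty | queues: N=3 E=0 S=0 W=0
Step 8 [NS]: N:car6-GO,E:wait,S:empty,W:wait | queues: N=2 E=0 S=0 W=0
Step 9 [NS]: N:car7-GO,E:wait,S:empty,W:wait | queues: N=1 E=0 S=0 W=0

N: 8
E: empty
S: empty
W: empty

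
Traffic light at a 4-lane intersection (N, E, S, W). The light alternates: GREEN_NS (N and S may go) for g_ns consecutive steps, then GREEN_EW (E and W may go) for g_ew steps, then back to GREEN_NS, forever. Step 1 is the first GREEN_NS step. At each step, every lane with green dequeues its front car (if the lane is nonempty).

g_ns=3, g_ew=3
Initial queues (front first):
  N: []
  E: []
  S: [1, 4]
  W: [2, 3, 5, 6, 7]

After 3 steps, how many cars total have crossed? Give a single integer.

Step 1 [NS]: N:empty,E:wait,S:car1-GO,W:wait | queues: N=0 E=0 S=1 W=5
Step 2 [NS]: N:empty,E:wait,S:car4-GO,W:wait | queues: N=0 E=0 S=0 W=5
Step 3 [NS]: N:empty,E:wait,S:empty,W:wait | queues: N=0 E=0 S=0 W=5
Cars crossed by step 3: 2

Answer: 2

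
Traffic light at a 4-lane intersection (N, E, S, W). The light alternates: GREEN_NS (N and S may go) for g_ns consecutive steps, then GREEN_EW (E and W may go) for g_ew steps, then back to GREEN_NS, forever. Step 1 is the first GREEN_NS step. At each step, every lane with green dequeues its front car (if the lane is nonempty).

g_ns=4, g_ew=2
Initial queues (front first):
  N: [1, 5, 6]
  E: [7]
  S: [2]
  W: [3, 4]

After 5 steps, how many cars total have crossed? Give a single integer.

Step 1 [NS]: N:car1-GO,E:wait,S:car2-GO,W:wait | queues: N=2 E=1 S=0 W=2
Step 2 [NS]: N:car5-GO,E:wait,S:empty,W:wait | queues: N=1 E=1 S=0 W=2
Step 3 [NS]: N:car6-GO,E:wait,S:empty,W:wait | queues: N=0 E=1 S=0 W=2
Step 4 [NS]: N:empty,E:wait,S:empty,W:wait | queues: N=0 E=1 S=0 W=2
Step 5 [EW]: N:wait,E:car7-GO,S:wait,W:car3-GO | queues: N=0 E=0 S=0 W=1
Cars crossed by step 5: 6

Answer: 6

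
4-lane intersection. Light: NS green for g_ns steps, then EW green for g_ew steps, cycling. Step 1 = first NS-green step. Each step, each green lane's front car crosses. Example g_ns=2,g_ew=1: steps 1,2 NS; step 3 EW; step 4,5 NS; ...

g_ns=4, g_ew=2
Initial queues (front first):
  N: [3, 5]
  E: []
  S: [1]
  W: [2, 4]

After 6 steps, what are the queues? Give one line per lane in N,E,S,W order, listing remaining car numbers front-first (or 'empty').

Step 1 [NS]: N:car3-GO,E:wait,S:car1-GO,W:wait | queues: N=1 E=0 S=0 W=2
Step 2 [NS]: N:car5-GO,E:wait,S:empty,W:wait | queues: N=0 E=0 S=0 W=2
Step 3 [NS]: N:empty,E:wait,S:empty,W:wait | queues: N=0 E=0 S=0 W=2
Step 4 [NS]: N:empty,E:wait,S:empty,W:wait | queues: N=0 E=0 S=0 W=2
Step 5 [EW]: N:wait,E:empty,S:wait,W:car2-GO | queues: N=0 E=0 S=0 W=1
Step 6 [EW]: N:wait,E:empty,S:wait,W:car4-GO | queues: N=0 E=0 S=0 W=0

N: empty
E: empty
S: empty
W: empty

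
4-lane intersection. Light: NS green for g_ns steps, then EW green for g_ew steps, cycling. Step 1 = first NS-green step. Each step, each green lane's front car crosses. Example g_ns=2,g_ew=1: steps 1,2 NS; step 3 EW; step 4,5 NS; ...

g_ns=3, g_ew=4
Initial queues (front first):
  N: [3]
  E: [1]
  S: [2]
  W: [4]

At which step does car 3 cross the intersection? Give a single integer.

Step 1 [NS]: N:car3-GO,E:wait,S:car2-GO,W:wait | queues: N=0 E=1 S=0 W=1
Step 2 [NS]: N:empty,E:wait,S:empty,W:wait | queues: N=0 E=1 S=0 W=1
Step 3 [NS]: N:empty,E:wait,S:empty,W:wait | queues: N=0 E=1 S=0 W=1
Step 4 [EW]: N:wait,E:car1-GO,S:wait,W:car4-GO | queues: N=0 E=0 S=0 W=0
Car 3 crosses at step 1

1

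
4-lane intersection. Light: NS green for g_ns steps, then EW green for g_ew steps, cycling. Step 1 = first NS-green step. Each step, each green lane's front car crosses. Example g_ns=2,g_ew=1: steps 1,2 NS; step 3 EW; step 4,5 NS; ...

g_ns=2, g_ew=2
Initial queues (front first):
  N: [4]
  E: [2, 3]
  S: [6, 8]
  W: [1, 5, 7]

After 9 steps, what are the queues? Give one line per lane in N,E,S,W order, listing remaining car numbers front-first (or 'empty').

Step 1 [NS]: N:car4-GO,E:wait,S:car6-GO,W:wait | queues: N=0 E=2 S=1 W=3
Step 2 [NS]: N:empty,E:wait,S:car8-GO,W:wait | queues: N=0 E=2 S=0 W=3
Step 3 [EW]: N:wait,E:car2-GO,S:wait,W:car1-GO | queues: N=0 E=1 S=0 W=2
Step 4 [EW]: N:wait,E:car3-GO,S:wait,W:car5-GO | queues: N=0 E=0 S=0 W=1
Step 5 [NS]: N:empty,E:wait,S:empty,W:wait | queues: N=0 E=0 S=0 W=1
Step 6 [NS]: N:empty,E:wait,S:empty,W:wait | queues: N=0 E=0 S=0 W=1
Step 7 [EW]: N:wait,E:empty,S:wait,W:car7-GO | queues: N=0 E=0 S=0 W=0

N: empty
E: empty
S: empty
W: empty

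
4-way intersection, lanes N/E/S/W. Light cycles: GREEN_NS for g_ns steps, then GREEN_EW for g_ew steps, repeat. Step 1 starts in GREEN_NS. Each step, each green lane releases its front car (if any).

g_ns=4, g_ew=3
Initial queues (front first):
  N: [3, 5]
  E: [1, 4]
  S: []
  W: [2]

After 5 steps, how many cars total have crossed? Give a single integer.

Answer: 4

Derivation:
Step 1 [NS]: N:car3-GO,E:wait,S:empty,W:wait | queues: N=1 E=2 S=0 W=1
Step 2 [NS]: N:car5-GO,E:wait,S:empty,W:wait | queues: N=0 E=2 S=0 W=1
Step 3 [NS]: N:empty,E:wait,S:empty,W:wait | queues: N=0 E=2 S=0 W=1
Step 4 [NS]: N:empty,E:wait,S:empty,W:wait | queues: N=0 E=2 S=0 W=1
Step 5 [EW]: N:wait,E:car1-GO,S:wait,W:car2-GO | queues: N=0 E=1 S=0 W=0
Cars crossed by step 5: 4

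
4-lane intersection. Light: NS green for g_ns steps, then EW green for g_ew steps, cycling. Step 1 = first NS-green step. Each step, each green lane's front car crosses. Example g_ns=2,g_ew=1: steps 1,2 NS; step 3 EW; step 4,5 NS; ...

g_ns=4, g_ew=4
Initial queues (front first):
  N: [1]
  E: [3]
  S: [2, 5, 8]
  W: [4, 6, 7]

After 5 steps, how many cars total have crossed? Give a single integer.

Answer: 6

Derivation:
Step 1 [NS]: N:car1-GO,E:wait,S:car2-GO,W:wait | queues: N=0 E=1 S=2 W=3
Step 2 [NS]: N:empty,E:wait,S:car5-GO,W:wait | queues: N=0 E=1 S=1 W=3
Step 3 [NS]: N:empty,E:wait,S:car8-GO,W:wait | queues: N=0 E=1 S=0 W=3
Step 4 [NS]: N:empty,E:wait,S:empty,W:wait | queues: N=0 E=1 S=0 W=3
Step 5 [EW]: N:wait,E:car3-GO,S:wait,W:car4-GO | queues: N=0 E=0 S=0 W=2
Cars crossed by step 5: 6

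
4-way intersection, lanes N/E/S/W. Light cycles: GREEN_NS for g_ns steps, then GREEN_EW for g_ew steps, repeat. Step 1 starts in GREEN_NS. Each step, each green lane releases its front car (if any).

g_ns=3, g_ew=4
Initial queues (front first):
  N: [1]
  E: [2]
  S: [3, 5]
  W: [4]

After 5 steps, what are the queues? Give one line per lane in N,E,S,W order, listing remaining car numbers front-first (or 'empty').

Step 1 [NS]: N:car1-GO,E:wait,S:car3-GO,W:wait | queues: N=0 E=1 S=1 W=1
Step 2 [NS]: N:empty,E:wait,S:car5-GO,W:wait | queues: N=0 E=1 S=0 W=1
Step 3 [NS]: N:empty,E:wait,S:empty,W:wait | queues: N=0 E=1 S=0 W=1
Step 4 [EW]: N:wait,E:car2-GO,S:wait,W:car4-GO | queues: N=0 E=0 S=0 W=0

N: empty
E: empty
S: empty
W: empty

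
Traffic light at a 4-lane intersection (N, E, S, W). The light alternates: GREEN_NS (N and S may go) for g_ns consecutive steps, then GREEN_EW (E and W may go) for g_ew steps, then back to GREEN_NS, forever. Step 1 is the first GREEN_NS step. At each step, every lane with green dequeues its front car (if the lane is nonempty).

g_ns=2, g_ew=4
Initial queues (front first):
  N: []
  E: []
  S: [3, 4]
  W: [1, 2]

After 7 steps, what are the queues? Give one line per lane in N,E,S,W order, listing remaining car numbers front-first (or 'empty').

Step 1 [NS]: N:empty,E:wait,S:car3-GO,W:wait | queues: N=0 E=0 S=1 W=2
Step 2 [NS]: N:empty,E:wait,S:car4-GO,W:wait | queues: N=0 E=0 S=0 W=2
Step 3 [EW]: N:wait,E:empty,S:wait,W:car1-GO | queues: N=0 E=0 S=0 W=1
Step 4 [EW]: N:wait,E:empty,S:wait,W:car2-GO | queues: N=0 E=0 S=0 W=0

N: empty
E: empty
S: empty
W: empty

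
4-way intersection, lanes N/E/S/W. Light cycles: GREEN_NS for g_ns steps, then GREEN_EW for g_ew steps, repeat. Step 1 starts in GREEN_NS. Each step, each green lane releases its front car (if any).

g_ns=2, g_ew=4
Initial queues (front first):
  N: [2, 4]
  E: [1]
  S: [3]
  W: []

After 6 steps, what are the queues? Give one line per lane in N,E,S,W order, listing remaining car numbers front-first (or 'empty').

Step 1 [NS]: N:car2-GO,E:wait,S:car3-GO,W:wait | queues: N=1 E=1 S=0 W=0
Step 2 [NS]: N:car4-GO,E:wait,S:empty,W:wait | queues: N=0 E=1 S=0 W=0
Step 3 [EW]: N:wait,E:car1-GO,S:wait,W:empty | queues: N=0 E=0 S=0 W=0

N: empty
E: empty
S: empty
W: empty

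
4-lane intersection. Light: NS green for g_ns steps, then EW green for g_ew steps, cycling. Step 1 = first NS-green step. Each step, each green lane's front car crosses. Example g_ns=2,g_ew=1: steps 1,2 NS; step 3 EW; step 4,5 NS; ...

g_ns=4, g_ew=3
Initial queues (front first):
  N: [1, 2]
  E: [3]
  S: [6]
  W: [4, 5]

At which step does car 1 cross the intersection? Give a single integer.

Step 1 [NS]: N:car1-GO,E:wait,S:car6-GO,W:wait | queues: N=1 E=1 S=0 W=2
Step 2 [NS]: N:car2-GO,E:wait,S:empty,W:wait | queues: N=0 E=1 S=0 W=2
Step 3 [NS]: N:empty,E:wait,S:empty,W:wait | queues: N=0 E=1 S=0 W=2
Step 4 [NS]: N:empty,E:wait,S:empty,W:wait | queues: N=0 E=1 S=0 W=2
Step 5 [EW]: N:wait,E:car3-GO,S:wait,W:car4-GO | queues: N=0 E=0 S=0 W=1
Step 6 [EW]: N:wait,E:empty,S:wait,W:car5-GO | queues: N=0 E=0 S=0 W=0
Car 1 crosses at step 1

1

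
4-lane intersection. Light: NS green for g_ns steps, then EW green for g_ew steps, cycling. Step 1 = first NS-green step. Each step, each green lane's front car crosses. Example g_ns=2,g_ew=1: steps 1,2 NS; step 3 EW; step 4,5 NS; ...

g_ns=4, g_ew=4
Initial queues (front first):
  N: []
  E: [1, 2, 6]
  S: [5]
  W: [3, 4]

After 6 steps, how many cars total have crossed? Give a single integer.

Answer: 5

Derivation:
Step 1 [NS]: N:empty,E:wait,S:car5-GO,W:wait | queues: N=0 E=3 S=0 W=2
Step 2 [NS]: N:empty,E:wait,S:empty,W:wait | queues: N=0 E=3 S=0 W=2
Step 3 [NS]: N:empty,E:wait,S:empty,W:wait | queues: N=0 E=3 S=0 W=2
Step 4 [NS]: N:empty,E:wait,S:empty,W:wait | queues: N=0 E=3 S=0 W=2
Step 5 [EW]: N:wait,E:car1-GO,S:wait,W:car3-GO | queues: N=0 E=2 S=0 W=1
Step 6 [EW]: N:wait,E:car2-GO,S:wait,W:car4-GO | queues: N=0 E=1 S=0 W=0
Cars crossed by step 6: 5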